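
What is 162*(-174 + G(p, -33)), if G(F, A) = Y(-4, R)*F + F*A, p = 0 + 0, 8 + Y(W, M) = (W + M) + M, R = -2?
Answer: -28188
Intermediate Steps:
Y(W, M) = -8 + W + 2*M (Y(W, M) = -8 + ((W + M) + M) = -8 + ((M + W) + M) = -8 + (W + 2*M) = -8 + W + 2*M)
p = 0
G(F, A) = -16*F + A*F (G(F, A) = (-8 - 4 + 2*(-2))*F + F*A = (-8 - 4 - 4)*F + A*F = -16*F + A*F)
162*(-174 + G(p, -33)) = 162*(-174 + 0*(-16 - 33)) = 162*(-174 + 0*(-49)) = 162*(-174 + 0) = 162*(-174) = -28188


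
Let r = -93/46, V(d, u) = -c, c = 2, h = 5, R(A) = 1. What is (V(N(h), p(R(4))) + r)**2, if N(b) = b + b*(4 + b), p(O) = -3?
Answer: 34225/2116 ≈ 16.174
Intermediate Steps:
V(d, u) = -2 (V(d, u) = -1*2 = -2)
r = -93/46 (r = -93*1/46 = -93/46 ≈ -2.0217)
(V(N(h), p(R(4))) + r)**2 = (-2 - 93/46)**2 = (-185/46)**2 = 34225/2116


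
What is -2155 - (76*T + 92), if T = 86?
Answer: -8783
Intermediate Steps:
-2155 - (76*T + 92) = -2155 - (76*86 + 92) = -2155 - (6536 + 92) = -2155 - 1*6628 = -2155 - 6628 = -8783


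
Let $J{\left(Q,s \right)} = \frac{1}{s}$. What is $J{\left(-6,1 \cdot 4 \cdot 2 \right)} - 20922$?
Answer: $- \frac{167375}{8} \approx -20922.0$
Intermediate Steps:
$J{\left(-6,1 \cdot 4 \cdot 2 \right)} - 20922 = \frac{1}{1 \cdot 4 \cdot 2} - 20922 = \frac{1}{4 \cdot 2} - 20922 = \frac{1}{8} - 20922 = - \frac{167375}{8}$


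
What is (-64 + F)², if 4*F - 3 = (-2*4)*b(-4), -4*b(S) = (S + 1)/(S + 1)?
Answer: 63001/16 ≈ 3937.6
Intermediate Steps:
b(S) = -¼ (b(S) = -(S + 1)/(4*(S + 1)) = -(1 + S)/(4*(1 + S)) = -¼*1 = -¼)
F = 5/4 (F = ¾ + (-2*4*(-¼))/4 = ¾ + (-8*(-¼))/4 = ¾ + (¼)*2 = ¾ + ½ = 5/4 ≈ 1.2500)
(-64 + F)² = (-64 + 5/4)² = (-251/4)² = 63001/16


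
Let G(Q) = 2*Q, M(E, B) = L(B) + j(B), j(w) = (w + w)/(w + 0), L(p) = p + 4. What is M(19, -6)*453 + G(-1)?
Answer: -2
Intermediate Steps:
L(p) = 4 + p
j(w) = 2 (j(w) = (2*w)/w = 2)
M(E, B) = 6 + B (M(E, B) = (4 + B) + 2 = 6 + B)
M(19, -6)*453 + G(-1) = (6 - 6)*453 + 2*(-1) = 0*453 - 2 = 0 - 2 = -2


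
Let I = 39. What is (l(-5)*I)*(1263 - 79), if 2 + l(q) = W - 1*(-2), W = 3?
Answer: 138528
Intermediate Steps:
l(q) = 3 (l(q) = -2 + (3 - 1*(-2)) = -2 + (3 + 2) = -2 + 5 = 3)
(l(-5)*I)*(1263 - 79) = (3*39)*(1263 - 79) = 117*1184 = 138528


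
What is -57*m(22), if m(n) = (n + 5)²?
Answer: -41553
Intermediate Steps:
m(n) = (5 + n)²
-57*m(22) = -57*(5 + 22)² = -57*27² = -57*729 = -41553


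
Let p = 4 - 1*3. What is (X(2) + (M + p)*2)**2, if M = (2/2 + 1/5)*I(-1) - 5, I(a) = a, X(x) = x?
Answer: 1764/25 ≈ 70.560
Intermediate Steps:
p = 1 (p = 4 - 3 = 1)
M = -31/5 (M = (2/2 + 1/5)*(-1) - 5 = (2*(1/2) + 1*(1/5))*(-1) - 5 = (1 + 1/5)*(-1) - 5 = (6/5)*(-1) - 5 = -6/5 - 5 = -31/5 ≈ -6.2000)
(X(2) + (M + p)*2)**2 = (2 + (-31/5 + 1)*2)**2 = (2 - 26/5*2)**2 = (2 - 52/5)**2 = (-42/5)**2 = 1764/25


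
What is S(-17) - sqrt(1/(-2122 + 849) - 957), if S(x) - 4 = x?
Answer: -13 - I*sqrt(1550847526)/1273 ≈ -13.0 - 30.935*I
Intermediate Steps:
S(x) = 4 + x
S(-17) - sqrt(1/(-2122 + 849) - 957) = (4 - 17) - sqrt(1/(-2122 + 849) - 957) = -13 - sqrt(1/(-1273) - 957) = -13 - sqrt(-1/1273 - 957) = -13 - sqrt(-1218262/1273) = -13 - I*sqrt(1550847526)/1273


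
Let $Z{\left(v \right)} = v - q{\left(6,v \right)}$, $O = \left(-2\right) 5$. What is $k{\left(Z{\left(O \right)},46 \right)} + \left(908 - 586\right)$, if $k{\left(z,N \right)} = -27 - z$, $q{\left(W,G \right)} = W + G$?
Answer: $301$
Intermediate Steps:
$q{\left(W,G \right)} = G + W$
$O = -10$
$Z{\left(v \right)} = -6$ ($Z{\left(v \right)} = v - \left(v + 6\right) = v - \left(6 + v\right) = -6$)
$k{\left(Z{\left(O \right)},46 \right)} + \left(908 - 586\right) = \left(-27 - -6\right) + \left(908 - 586\right) = \left(-27 + 6\right) + \left(908 - 586\right) = -21 + 322 = 301$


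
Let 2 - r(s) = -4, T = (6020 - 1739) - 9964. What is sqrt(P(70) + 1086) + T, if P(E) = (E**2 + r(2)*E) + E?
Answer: -5683 + 2*sqrt(1619) ≈ -5602.5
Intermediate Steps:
T = -5683 (T = 4281 - 9964 = -5683)
r(s) = 6 (r(s) = 2 - 1*(-4) = 2 + 4 = 6)
P(E) = E**2 + 7*E (P(E) = (E**2 + 6*E) + E = E**2 + 7*E)
sqrt(P(70) + 1086) + T = sqrt(70*(7 + 70) + 1086) - 5683 = sqrt(70*77 + 1086) - 5683 = sqrt(5390 + 1086) - 5683 = sqrt(6476) - 5683 = 2*sqrt(1619) - 5683 = -5683 + 2*sqrt(1619)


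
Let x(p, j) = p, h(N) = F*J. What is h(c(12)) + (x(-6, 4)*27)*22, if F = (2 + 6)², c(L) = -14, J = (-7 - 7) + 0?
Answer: -4460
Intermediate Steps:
J = -14 (J = -14 + 0 = -14)
F = 64 (F = 8² = 64)
h(N) = -896 (h(N) = 64*(-14) = -896)
h(c(12)) + (x(-6, 4)*27)*22 = -896 - 6*27*22 = -896 - 162*22 = -896 - 3564 = -4460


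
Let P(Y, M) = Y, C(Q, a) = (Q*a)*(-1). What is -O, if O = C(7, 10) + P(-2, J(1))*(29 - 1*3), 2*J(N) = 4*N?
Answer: 122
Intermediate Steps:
C(Q, a) = -Q*a
J(N) = 2*N (J(N) = (4*N)/2 = 2*N)
O = -122 (O = -1*7*10 - 2*(29 - 1*3) = -70 - 2*(29 - 3) = -70 - 2*26 = -70 - 52 = -122)
-O = -1*(-122) = 122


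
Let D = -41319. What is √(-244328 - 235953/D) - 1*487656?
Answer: -487656 + I*√5149649549921/4591 ≈ -4.8766e+5 + 494.29*I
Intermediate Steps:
√(-244328 - 235953/D) - 1*487656 = √(-244328 - 235953/(-41319)) - 1*487656 = √(-244328 - 235953*(-1/41319)) - 487656 = √(-244328 + 26217/4591) - 487656 = √(-1121683631/4591) - 487656 = I*√5149649549921/4591 - 487656 = -487656 + I*√5149649549921/4591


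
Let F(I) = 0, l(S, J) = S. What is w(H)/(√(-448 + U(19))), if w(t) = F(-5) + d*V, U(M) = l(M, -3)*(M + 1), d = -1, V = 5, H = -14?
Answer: 5*I*√17/34 ≈ 0.60634*I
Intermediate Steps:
U(M) = M*(1 + M) (U(M) = M*(M + 1) = M*(1 + M))
w(t) = -5 (w(t) = 0 - 1*5 = 0 - 5 = -5)
w(H)/(√(-448 + U(19))) = -5/√(-448 + 19*(1 + 19)) = -5/√(-448 + 19*20) = -5/√(-448 + 380) = -5*(-I*√17/34) = -(-5)*I*√17/34 = 5*I*√17/34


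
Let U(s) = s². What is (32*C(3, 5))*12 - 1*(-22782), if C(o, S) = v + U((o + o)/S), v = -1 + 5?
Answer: 621774/25 ≈ 24871.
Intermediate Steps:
v = 4
C(o, S) = 4 + 4*o²/S² (C(o, S) = 4 + ((o + o)/S)² = 4 + ((2*o)/S)² = 4 + (2*o/S)² = 4 + 4*o²/S²)
(32*C(3, 5))*12 - 1*(-22782) = (32*(4 + 4*3²/5²))*12 - 1*(-22782) = (32*(4 + 4*(1/25)*9))*12 + 22782 = (32*(4 + 36/25))*12 + 22782 = (32*(136/25))*12 + 22782 = (4352/25)*12 + 22782 = 52224/25 + 22782 = 621774/25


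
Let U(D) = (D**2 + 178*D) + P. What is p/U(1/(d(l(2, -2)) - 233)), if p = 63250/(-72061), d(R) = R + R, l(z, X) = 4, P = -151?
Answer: 145546875/25170330812 ≈ 0.0057825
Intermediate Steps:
d(R) = 2*R
U(D) = -151 + D**2 + 178*D (U(D) = (D**2 + 178*D) - 151 = -151 + D**2 + 178*D)
p = -5750/6551 (p = 63250*(-1/72061) = -5750/6551 ≈ -0.87773)
p/U(1/(d(l(2, -2)) - 233)) = -5750/(6551*(-151 + (1/(2*4 - 233))**2 + 178/(2*4 - 233))) = -5750/(6551*(-151 + (1/(8 - 233))**2 + 178/(8 - 233))) = -5750/(6551*(-151 + (1/(-225))**2 + 178/(-225))) = -5750/(6551*(-151 + (-1/225)**2 + 178*(-1/225))) = -5750/(6551*(-151 + 1/50625 - 178/225)) = -5750/(6551*(-7684424/50625)) = -5750/6551*(-50625/7684424) = 145546875/25170330812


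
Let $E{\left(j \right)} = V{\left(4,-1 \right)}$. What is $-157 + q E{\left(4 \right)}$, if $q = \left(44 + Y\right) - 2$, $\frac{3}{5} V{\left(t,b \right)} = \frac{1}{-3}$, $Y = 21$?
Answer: $-192$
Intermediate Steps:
$V{\left(t,b \right)} = - \frac{5}{9}$ ($V{\left(t,b \right)} = \frac{5}{3 \left(-3\right)} = \frac{5}{3} \left(- \frac{1}{3}\right) = - \frac{5}{9}$)
$E{\left(j \right)} = - \frac{5}{9}$
$q = 63$ ($q = \left(44 + 21\right) - 2 = 65 - 2 = 63$)
$-157 + q E{\left(4 \right)} = -157 + 63 \left(- \frac{5}{9}\right) = -157 - 35 = -192$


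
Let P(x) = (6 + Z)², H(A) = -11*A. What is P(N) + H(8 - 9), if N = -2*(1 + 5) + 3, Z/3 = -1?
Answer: 20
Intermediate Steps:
Z = -3 (Z = 3*(-1) = -3)
N = -9 (N = -2*6 + 3 = -12 + 3 = -9)
P(x) = 9 (P(x) = (6 - 3)² = 3² = 9)
P(N) + H(8 - 9) = 9 - 11*(8 - 9) = 9 - 11*(-1) = 9 + 11 = 20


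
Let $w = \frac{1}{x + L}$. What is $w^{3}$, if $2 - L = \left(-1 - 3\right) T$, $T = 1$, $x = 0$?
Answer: $\frac{1}{216} \approx 0.0046296$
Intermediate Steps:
$L = 6$ ($L = 2 - \left(-1 - 3\right) 1 = 2 - \left(-4\right) 1 = 2 - -4 = 2 + 4 = 6$)
$w = \frac{1}{6}$ ($w = \frac{1}{0 + 6} = \frac{1}{6} \approx 0.16667$)
$w^{3} = \left(\frac{1}{6}\right)^{3} = \frac{1}{216}$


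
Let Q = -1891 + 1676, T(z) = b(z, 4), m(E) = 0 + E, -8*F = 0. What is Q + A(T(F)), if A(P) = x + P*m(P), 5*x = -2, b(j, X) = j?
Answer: -1077/5 ≈ -215.40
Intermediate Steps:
F = 0 (F = -⅛*0 = 0)
m(E) = E
x = -⅖ (x = (⅕)*(-2) = -⅖ ≈ -0.40000)
T(z) = z
Q = -215
A(P) = -⅖ + P² (A(P) = -⅖ + P*P = -⅖ + P²)
Q + A(T(F)) = -215 + (-⅖ + 0²) = -215 + (-⅖ + 0) = -215 - ⅖ = -1077/5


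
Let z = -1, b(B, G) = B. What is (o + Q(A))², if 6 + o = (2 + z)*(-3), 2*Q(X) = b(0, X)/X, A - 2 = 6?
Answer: 81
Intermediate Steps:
A = 8 (A = 2 + 6 = 8)
Q(X) = 0 (Q(X) = (0/X)/2 = (½)*0 = 0)
o = -9 (o = -6 + (2 - 1)*(-3) = -6 + 1*(-3) = -6 - 3 = -9)
(o + Q(A))² = (-9 + 0)² = (-9)² = 81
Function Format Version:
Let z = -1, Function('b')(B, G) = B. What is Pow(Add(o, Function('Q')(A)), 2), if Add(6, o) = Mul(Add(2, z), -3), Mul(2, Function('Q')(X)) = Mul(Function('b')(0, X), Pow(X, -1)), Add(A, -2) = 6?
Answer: 81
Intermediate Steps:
A = 8 (A = Add(2, 6) = 8)
Function('Q')(X) = 0 (Function('Q')(X) = Mul(Rational(1, 2), Mul(0, Pow(X, -1))) = Mul(Rational(1, 2), 0) = 0)
o = -9 (o = Add(-6, Mul(Add(2, -1), -3)) = Add(-6, Mul(1, -3)) = Add(-6, -3) = -9)
Pow(Add(o, Function('Q')(A)), 2) = Pow(Add(-9, 0), 2) = Pow(-9, 2) = 81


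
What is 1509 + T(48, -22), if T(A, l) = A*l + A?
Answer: 501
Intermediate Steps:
T(A, l) = A + A*l
1509 + T(48, -22) = 1509 + 48*(1 - 22) = 1509 + 48*(-21) = 1509 - 1008 = 501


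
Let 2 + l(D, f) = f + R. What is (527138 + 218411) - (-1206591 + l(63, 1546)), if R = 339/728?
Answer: 1420033549/728 ≈ 1.9506e+6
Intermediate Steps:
R = 339/728 (R = 339*(1/728) = 339/728 ≈ 0.46566)
l(D, f) = -1117/728 + f (l(D, f) = -2 + (f + 339/728) = -2 + (339/728 + f) = -1117/728 + f)
(527138 + 218411) - (-1206591 + l(63, 1546)) = (527138 + 218411) - (-1206591 + (-1117/728 + 1546)) = 745549 - (-1206591 + 1124371/728) = 745549 - 1*(-877273877/728) = 745549 + 877273877/728 = 1420033549/728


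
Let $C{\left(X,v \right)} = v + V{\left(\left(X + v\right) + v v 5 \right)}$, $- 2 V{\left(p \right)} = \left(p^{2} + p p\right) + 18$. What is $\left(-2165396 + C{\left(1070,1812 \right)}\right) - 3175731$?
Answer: $-269603335177728$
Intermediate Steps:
$V{\left(p \right)} = -9 - p^{2}$ ($V{\left(p \right)} = - \frac{\left(p^{2} + p p\right) + 18}{2} = - \frac{\left(p^{2} + p^{2}\right) + 18}{2} = - \frac{2 p^{2} + 18}{2} = - \frac{18 + 2 p^{2}}{2} = -9 - p^{2}$)
$C{\left(X,v \right)} = -9 + v - \left(X + v + 5 v^{2}\right)^{2}$ ($C{\left(X,v \right)} = v - \left(9 + \left(\left(X + v\right) + v v 5\right)^{2}\right) = v - \left(9 + \left(\left(X + v\right) + v^{2} \cdot 5\right)^{2}\right) = v - \left(9 + \left(\left(X + v\right) + 5 v^{2}\right)^{2}\right) = v - \left(9 + \left(X + v + 5 v^{2}\right)^{2}\right) = -9 + v - \left(X + v + 5 v^{2}\right)^{2}$)
$\left(-2165396 + C{\left(1070,1812 \right)}\right) - 3175731 = \left(-2165396 - \left(-1803 + \left(1070 + 1812 + 5 \cdot 1812^{2}\right)^{2}\right)\right) - 3175731 = \left(-2165396 - \left(-1803 + \left(1070 + 1812 + 5 \cdot 3283344\right)^{2}\right)\right) - 3175731 = \left(-2165396 - \left(-1803 + \left(1070 + 1812 + 16416720\right)^{2}\right)\right) - 3175731 = \left(-2165396 - 269603329836601\right) - 3175731 = -269603332001997 - 3175731 = -269603335177728$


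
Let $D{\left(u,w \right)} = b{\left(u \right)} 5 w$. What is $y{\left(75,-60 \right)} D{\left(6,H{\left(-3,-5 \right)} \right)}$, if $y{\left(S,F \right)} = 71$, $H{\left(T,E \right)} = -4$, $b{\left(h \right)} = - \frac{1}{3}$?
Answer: $\frac{1420}{3} \approx 473.33$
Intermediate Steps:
$b{\left(h \right)} = - \frac{1}{3}$ ($b{\left(h \right)} = \left(-1\right) \frac{1}{3} = - \frac{1}{3}$)
$D{\left(u,w \right)} = - \frac{5 w}{3}$ ($D{\left(u,w \right)} = \left(- \frac{1}{3}\right) 5 w = - \frac{5 w}{3}$)
$y{\left(75,-60 \right)} D{\left(6,H{\left(-3,-5 \right)} \right)} = 71 \left(\left(- \frac{5}{3}\right) \left(-4\right)\right) = 71 \cdot \frac{20}{3} = \frac{1420}{3}$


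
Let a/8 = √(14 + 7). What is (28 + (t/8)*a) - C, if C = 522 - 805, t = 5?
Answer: 311 + 5*√21 ≈ 333.91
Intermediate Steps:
a = 8*√21 (a = 8*√(14 + 7) = 8*√21 ≈ 36.661)
C = -283
(28 + (t/8)*a) - C = (28 + (5/8)*(8*√21)) - 1*(-283) = (28 + (5*(⅛))*(8*√21)) + 283 = (28 + 5*(8*√21)/8) + 283 = (28 + 5*√21) + 283 = 311 + 5*√21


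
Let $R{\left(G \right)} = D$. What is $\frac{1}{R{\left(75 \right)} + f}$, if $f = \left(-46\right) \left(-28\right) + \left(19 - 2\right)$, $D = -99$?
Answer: $\frac{1}{1206} \approx 0.00082919$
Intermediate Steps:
$R{\left(G \right)} = -99$
$f = 1305$ ($f = 1288 + \left(19 - 2\right) = 1288 + 17 = 1305$)
$\frac{1}{R{\left(75 \right)} + f} = \frac{1}{-99 + 1305} = \frac{1}{1206}$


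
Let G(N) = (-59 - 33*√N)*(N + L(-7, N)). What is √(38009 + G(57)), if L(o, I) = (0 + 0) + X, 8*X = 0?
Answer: √(34646 - 1881*√57) ≈ 142.99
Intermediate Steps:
X = 0 (X = (⅛)*0 = 0)
L(o, I) = 0 (L(o, I) = (0 + 0) + 0 = 0 + 0 = 0)
G(N) = N*(-59 - 33*√N) (G(N) = (-59 - 33*√N)*(N + 0) = (-59 - 33*√N)*N = N*(-59 - 33*√N))
√(38009 + G(57)) = √(38009 + (-59*57 - 1881*√57)) = √(38009 + (-3363 - 1881*√57)) = √(34646 - 1881*√57)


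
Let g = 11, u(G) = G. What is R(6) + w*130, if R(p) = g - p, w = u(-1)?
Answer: -125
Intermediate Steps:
w = -1
R(p) = 11 - p
R(6) + w*130 = (11 - 1*6) - 1*130 = (11 - 6) - 130 = 5 - 130 = -125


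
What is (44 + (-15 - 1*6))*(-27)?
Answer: -621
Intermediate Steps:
(44 + (-15 - 1*6))*(-27) = (44 + (-15 - 6))*(-27) = (44 - 21)*(-27) = 23*(-27) = -621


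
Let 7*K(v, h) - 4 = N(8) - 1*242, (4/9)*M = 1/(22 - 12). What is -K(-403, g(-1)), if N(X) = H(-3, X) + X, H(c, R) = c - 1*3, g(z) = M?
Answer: 236/7 ≈ 33.714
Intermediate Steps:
M = 9/40 (M = 9/(4*(22 - 12)) = (9/4)/10 = (9/4)*(1/10) = 9/40 ≈ 0.22500)
g(z) = 9/40
H(c, R) = -3 + c (H(c, R) = c - 3 = -3 + c)
N(X) = -6 + X (N(X) = (-3 - 3) + X = -6 + X)
K(v, h) = -236/7 (K(v, h) = 4/7 + ((-6 + 8) - 1*242)/7 = 4/7 + (2 - 242)/7 = 4/7 + (1/7)*(-240) = 4/7 - 240/7 = -236/7)
-K(-403, g(-1)) = -1*(-236/7) = 236/7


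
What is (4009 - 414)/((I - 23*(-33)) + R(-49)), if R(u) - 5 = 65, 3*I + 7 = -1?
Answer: 10785/2479 ≈ 4.3505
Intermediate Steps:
I = -8/3 (I = -7/3 + (1/3)*(-1) = -7/3 - 1/3 = -8/3 ≈ -2.6667)
R(u) = 70 (R(u) = 5 + 65 = 70)
(4009 - 414)/((I - 23*(-33)) + R(-49)) = (4009 - 414)/((-8/3 - 23*(-33)) + 70) = 3595/((-8/3 + 759) + 70) = 3595/(2269/3 + 70) = 3595/(2479/3) = 3595*(3/2479) = 10785/2479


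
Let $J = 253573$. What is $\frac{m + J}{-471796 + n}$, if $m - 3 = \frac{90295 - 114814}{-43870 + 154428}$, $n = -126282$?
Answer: $- \frac{2156525453}{5086331348} \approx -0.42398$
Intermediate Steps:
$m = \frac{307155}{110558}$ ($m = 3 + \frac{90295 - 114814}{-43870 + 154428} = 3 - \frac{24519}{110558} = \frac{307155}{110558} \approx 2.7782$)
$\frac{m + J}{-471796 + n} = \frac{\frac{307155}{110558} + 253573}{-471796 - 126282} = \frac{28034830889}{110558 \left(-598078\right)} = \frac{28034830889}{110558} \left(- \frac{1}{598078}\right) = - \frac{2156525453}{5086331348}$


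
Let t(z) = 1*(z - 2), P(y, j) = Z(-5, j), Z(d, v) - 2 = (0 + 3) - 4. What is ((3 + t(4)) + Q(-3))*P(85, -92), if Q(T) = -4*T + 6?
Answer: 23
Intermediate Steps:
Q(T) = 6 - 4*T
Z(d, v) = 1 (Z(d, v) = 2 + ((0 + 3) - 4) = 2 + (3 - 4) = 2 - 1 = 1)
P(y, j) = 1
t(z) = -2 + z (t(z) = 1*(-2 + z) = -2 + z)
((3 + t(4)) + Q(-3))*P(85, -92) = ((3 + (-2 + 4)) + (6 - 4*(-3)))*1 = ((3 + 2) + (6 + 12))*1 = (5 + 18)*1 = 23*1 = 23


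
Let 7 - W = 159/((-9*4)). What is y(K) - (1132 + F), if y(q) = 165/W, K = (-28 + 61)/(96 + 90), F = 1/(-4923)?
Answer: -753730855/674451 ≈ -1117.5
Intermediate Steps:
F = -1/4923 ≈ -0.00020313
W = 137/12 (W = 7 - 159/((-9*4)) = 7 - 159/(-36) = 7 - 159*(-1)/36 = 7 - 1*(-53/12) = 7 + 53/12 = 137/12 ≈ 11.417)
K = 11/62 (K = 33/186 = 33*(1/186) = 11/62 ≈ 0.17742)
y(q) = 1980/137 (y(q) = 165/(137/12) = 165*(12/137) = 1980/137)
y(K) - (1132 + F) = 1980/137 - (1132 - 1/4923) = 1980/137 - 1*5572835/4923 = 1980/137 - 5572835/4923 = -753730855/674451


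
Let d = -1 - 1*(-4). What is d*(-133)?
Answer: -399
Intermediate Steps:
d = 3 (d = -1 + 4 = 3)
d*(-133) = 3*(-133) = -399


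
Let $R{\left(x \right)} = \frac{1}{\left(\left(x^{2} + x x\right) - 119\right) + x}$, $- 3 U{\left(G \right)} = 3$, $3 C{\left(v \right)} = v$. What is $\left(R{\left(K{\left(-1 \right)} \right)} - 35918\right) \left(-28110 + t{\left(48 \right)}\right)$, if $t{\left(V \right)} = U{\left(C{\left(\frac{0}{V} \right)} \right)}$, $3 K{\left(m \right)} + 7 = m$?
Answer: $\frac{976371351365}{967} \approx 1.0097 \cdot 10^{9}$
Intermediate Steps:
$K{\left(m \right)} = - \frac{7}{3} + \frac{m}{3}$
$C{\left(v \right)} = \frac{v}{3}$
$U{\left(G \right)} = -1$ ($U{\left(G \right)} = \left(- \frac{1}{3}\right) 3 = -1$)
$t{\left(V \right)} = -1$
$R{\left(x \right)} = \frac{1}{-119 + x + 2 x^{2}}$ ($R{\left(x \right)} = \frac{1}{\left(\left(x^{2} + x^{2}\right) - 119\right) + x} = \frac{1}{\left(2 x^{2} - 119\right) + x} = \frac{1}{\left(-119 + 2 x^{2}\right) + x} = \frac{1}{-119 + x + 2 x^{2}}$)
$\left(R{\left(K{\left(-1 \right)} \right)} - 35918\right) \left(-28110 + t{\left(48 \right)}\right) = \left(\frac{1}{-119 + \left(- \frac{7}{3} + \frac{1}{3} \left(-1\right)\right) + 2 \left(- \frac{7}{3} + \frac{1}{3} \left(-1\right)\right)^{2}} - 35918\right) \left(-28110 - 1\right) = \left(\frac{1}{-119 - \frac{8}{3} + 2 \left(- \frac{7}{3} - \frac{1}{3}\right)^{2}} - 35918\right) \left(-28111\right) = \left(\frac{1}{-119 - \frac{8}{3} + 2 \left(- \frac{8}{3}\right)^{2}} - 35918\right) \left(-28111\right) = \left(\frac{1}{-119 - \frac{8}{3} + 2 \cdot \frac{64}{9}} - 35918\right) \left(-28111\right) = \left(\frac{1}{-119 - \frac{8}{3} + \frac{128}{9}} - 35918\right) \left(-28111\right) = \left(\frac{1}{- \frac{967}{9}} - 35918\right) \left(-28111\right) = \left(- \frac{9}{967} - 35918\right) \left(-28111\right) = \left(- \frac{34732715}{967}\right) \left(-28111\right) = \frac{976371351365}{967}$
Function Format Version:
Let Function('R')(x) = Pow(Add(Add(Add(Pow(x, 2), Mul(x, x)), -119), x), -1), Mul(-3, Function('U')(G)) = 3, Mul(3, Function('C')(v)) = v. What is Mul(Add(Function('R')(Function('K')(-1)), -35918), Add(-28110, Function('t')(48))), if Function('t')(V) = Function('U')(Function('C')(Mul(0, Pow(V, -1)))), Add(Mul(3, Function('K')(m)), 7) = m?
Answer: Rational(976371351365, 967) ≈ 1.0097e+9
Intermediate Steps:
Function('K')(m) = Add(Rational(-7, 3), Mul(Rational(1, 3), m))
Function('C')(v) = Mul(Rational(1, 3), v)
Function('U')(G) = -1 (Function('U')(G) = Mul(Rational(-1, 3), 3) = -1)
Function('t')(V) = -1
Function('R')(x) = Pow(Add(-119, x, Mul(2, Pow(x, 2))), -1) (Function('R')(x) = Pow(Add(Add(Add(Pow(x, 2), Pow(x, 2)), -119), x), -1) = Pow(Add(Add(Mul(2, Pow(x, 2)), -119), x), -1) = Pow(Add(Add(-119, Mul(2, Pow(x, 2))), x), -1) = Pow(Add(-119, x, Mul(2, Pow(x, 2))), -1))
Mul(Add(Function('R')(Function('K')(-1)), -35918), Add(-28110, Function('t')(48))) = Mul(Add(Pow(Add(-119, Add(Rational(-7, 3), Mul(Rational(1, 3), -1)), Mul(2, Pow(Add(Rational(-7, 3), Mul(Rational(1, 3), -1)), 2))), -1), -35918), Add(-28110, -1)) = Mul(Add(Pow(Add(-119, Add(Rational(-7, 3), Rational(-1, 3)), Mul(2, Pow(Add(Rational(-7, 3), Rational(-1, 3)), 2))), -1), -35918), -28111) = Mul(Add(Pow(Add(-119, Rational(-8, 3), Mul(2, Pow(Rational(-8, 3), 2))), -1), -35918), -28111) = Mul(Add(Pow(Add(-119, Rational(-8, 3), Mul(2, Rational(64, 9))), -1), -35918), -28111) = Mul(Add(Pow(Add(-119, Rational(-8, 3), Rational(128, 9)), -1), -35918), -28111) = Mul(Add(Pow(Rational(-967, 9), -1), -35918), -28111) = Mul(Add(Rational(-9, 967), -35918), -28111) = Mul(Rational(-34732715, 967), -28111) = Rational(976371351365, 967)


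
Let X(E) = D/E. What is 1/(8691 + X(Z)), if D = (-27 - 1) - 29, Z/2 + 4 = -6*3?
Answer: 44/382461 ≈ 0.00011504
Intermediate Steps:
Z = -44 (Z = -8 + 2*(-6*3) = -8 + 2*(-18) = -8 - 36 = -44)
D = -57 (D = -28 - 29 = -57)
X(E) = -57/E
1/(8691 + X(Z)) = 1/(8691 - 57/(-44)) = 1/(8691 - 57*(-1/44)) = 1/(8691 + 57/44) = 1/(382461/44) = 44/382461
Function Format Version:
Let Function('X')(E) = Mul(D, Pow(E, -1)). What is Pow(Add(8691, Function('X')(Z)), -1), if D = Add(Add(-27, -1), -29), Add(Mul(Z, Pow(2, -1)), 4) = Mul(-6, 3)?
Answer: Rational(44, 382461) ≈ 0.00011504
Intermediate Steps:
Z = -44 (Z = Add(-8, Mul(2, Mul(-6, 3))) = Add(-8, Mul(2, -18)) = Add(-8, -36) = -44)
D = -57 (D = Add(-28, -29) = -57)
Function('X')(E) = Mul(-57, Pow(E, -1))
Pow(Add(8691, Function('X')(Z)), -1) = Pow(Add(8691, Mul(-57, Pow(-44, -1))), -1) = Pow(Add(8691, Mul(-57, Rational(-1, 44))), -1) = Pow(Add(8691, Rational(57, 44)), -1) = Pow(Rational(382461, 44), -1) = Rational(44, 382461)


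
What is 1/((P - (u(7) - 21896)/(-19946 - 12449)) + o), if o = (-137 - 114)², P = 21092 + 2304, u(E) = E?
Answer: 32395/2798808926 ≈ 1.1575e-5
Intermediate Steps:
P = 23396
o = 63001 (o = (-251)² = 63001)
1/((P - (u(7) - 21896)/(-19946 - 12449)) + o) = 1/((23396 - (7 - 21896)/(-19946 - 12449)) + 63001) = 1/((23396 - (-21889)/(-32395)) + 63001) = 1/((23396 - (-21889)*(-1)/32395) + 63001) = 1/((23396 - 1*21889/32395) + 63001) = 1/((23396 - 21889/32395) + 63001) = 1/(757891531/32395 + 63001) = 1/(2798808926/32395) = 32395/2798808926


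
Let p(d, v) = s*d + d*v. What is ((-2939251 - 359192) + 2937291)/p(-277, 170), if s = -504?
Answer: -180576/46259 ≈ -3.9036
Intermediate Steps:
p(d, v) = -504*d + d*v
((-2939251 - 359192) + 2937291)/p(-277, 170) = ((-2939251 - 359192) + 2937291)/((-277*(-504 + 170))) = (-3298443 + 2937291)/((-277*(-334))) = -361152/92518 = -361152*1/92518 = -180576/46259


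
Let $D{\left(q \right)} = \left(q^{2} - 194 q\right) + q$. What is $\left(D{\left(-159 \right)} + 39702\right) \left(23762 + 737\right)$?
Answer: $2343819330$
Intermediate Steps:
$D{\left(q \right)} = q^{2} - 193 q$
$\left(D{\left(-159 \right)} + 39702\right) \left(23762 + 737\right) = \left(- 159 \left(-193 - 159\right) + 39702\right) \left(23762 + 737\right) = \left(\left(-159\right) \left(-352\right) + 39702\right) 24499 = \left(55968 + 39702\right) 24499 = 95670 \cdot 24499 = 2343819330$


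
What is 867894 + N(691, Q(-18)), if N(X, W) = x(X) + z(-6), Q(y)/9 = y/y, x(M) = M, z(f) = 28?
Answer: 868613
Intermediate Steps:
Q(y) = 9 (Q(y) = 9*(y/y) = 9*1 = 9)
N(X, W) = 28 + X (N(X, W) = X + 28 = 28 + X)
867894 + N(691, Q(-18)) = 867894 + (28 + 691) = 867894 + 719 = 868613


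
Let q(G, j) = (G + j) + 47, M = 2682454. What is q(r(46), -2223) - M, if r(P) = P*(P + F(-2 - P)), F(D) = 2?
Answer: -2682422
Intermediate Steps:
r(P) = P*(2 + P) (r(P) = P*(P + 2) = P*(2 + P))
q(G, j) = 47 + G + j
q(r(46), -2223) - M = (47 + 46*(2 + 46) - 2223) - 1*2682454 = (47 + 46*48 - 2223) - 2682454 = (47 + 2208 - 2223) - 2682454 = 32 - 2682454 = -2682422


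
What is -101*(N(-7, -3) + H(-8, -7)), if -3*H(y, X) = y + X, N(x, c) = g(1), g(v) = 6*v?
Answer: -1111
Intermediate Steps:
N(x, c) = 6 (N(x, c) = 6*1 = 6)
H(y, X) = -X/3 - y/3 (H(y, X) = -(y + X)/3 = -(X + y)/3 = -X/3 - y/3)
-101*(N(-7, -3) + H(-8, -7)) = -101*(6 + (-⅓*(-7) - ⅓*(-8))) = -101*(6 + (7/3 + 8/3)) = -101*(6 + 5) = -101*11 = -1111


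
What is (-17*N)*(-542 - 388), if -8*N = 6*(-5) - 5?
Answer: 276675/4 ≈ 69169.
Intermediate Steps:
N = 35/8 (N = -(6*(-5) - 5)/8 = -(-30 - 5)/8 = -1/8*(-35) = 35/8 ≈ 4.3750)
(-17*N)*(-542 - 388) = (-17*35/8)*(-542 - 388) = -595/8*(-930) = 276675/4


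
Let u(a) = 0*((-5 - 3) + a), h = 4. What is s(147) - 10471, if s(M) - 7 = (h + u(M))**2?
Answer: -10448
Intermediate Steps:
u(a) = 0 (u(a) = 0*(-8 + a) = 0)
s(M) = 23 (s(M) = 7 + (4 + 0)**2 = 7 + 4**2 = 7 + 16 = 23)
s(147) - 10471 = 23 - 10471 = -10448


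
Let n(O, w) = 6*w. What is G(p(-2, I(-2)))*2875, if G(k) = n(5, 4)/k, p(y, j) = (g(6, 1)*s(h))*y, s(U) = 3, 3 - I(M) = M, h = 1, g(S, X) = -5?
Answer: 2300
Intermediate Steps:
I(M) = 3 - M
p(y, j) = -15*y (p(y, j) = (-5*3)*y = -15*y)
G(k) = 24/k (G(k) = (6*4)/k = 24/k)
G(p(-2, I(-2)))*2875 = (24/((-15*(-2))))*2875 = (24/30)*2875 = (24*(1/30))*2875 = (⅘)*2875 = 2300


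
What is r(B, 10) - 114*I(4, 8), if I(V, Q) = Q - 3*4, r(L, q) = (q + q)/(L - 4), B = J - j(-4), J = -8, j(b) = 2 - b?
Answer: 4094/9 ≈ 454.89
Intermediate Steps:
B = -14 (B = -8 - (2 - 1*(-4)) = -8 - (2 + 4) = -8 - 1*6 = -8 - 6 = -14)
r(L, q) = 2*q/(-4 + L) (r(L, q) = (2*q)/(-4 + L) = 2*q/(-4 + L))
I(V, Q) = -12 + Q (I(V, Q) = Q - 12 = -12 + Q)
r(B, 10) - 114*I(4, 8) = 2*10/(-4 - 14) - 114*(-12 + 8) = 2*10/(-18) - 114*(-4) = 2*10*(-1/18) + 456 = -10/9 + 456 = 4094/9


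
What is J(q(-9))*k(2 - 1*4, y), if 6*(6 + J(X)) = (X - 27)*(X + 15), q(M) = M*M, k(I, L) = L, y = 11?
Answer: 9438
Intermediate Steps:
q(M) = M²
J(X) = -6 + (-27 + X)*(15 + X)/6 (J(X) = -6 + ((X - 27)*(X + 15))/6 = -6 + ((-27 + X)*(15 + X))/6 = -6 + (-27 + X)*(15 + X)/6)
J(q(-9))*k(2 - 1*4, y) = (-147/2 - 2*(-9)² + ((-9)²)²/6)*11 = (-147/2 - 2*81 + (⅙)*81²)*11 = (-147/2 - 162 + (⅙)*6561)*11 = (-147/2 - 162 + 2187/2)*11 = 858*11 = 9438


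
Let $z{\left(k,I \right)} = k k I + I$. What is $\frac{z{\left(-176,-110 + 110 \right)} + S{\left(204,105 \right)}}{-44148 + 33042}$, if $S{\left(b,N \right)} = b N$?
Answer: $- \frac{1190}{617} \approx -1.9287$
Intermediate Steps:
$z{\left(k,I \right)} = I + I k^{2}$ ($z{\left(k,I \right)} = k^{2} I + I = I k^{2} + I = I + I k^{2}$)
$S{\left(b,N \right)} = N b$
$\frac{z{\left(-176,-110 + 110 \right)} + S{\left(204,105 \right)}}{-44148 + 33042} = \frac{\left(-110 + 110\right) \left(1 + \left(-176\right)^{2}\right) + 105 \cdot 204}{-44148 + 33042} = \frac{0 \left(1 + 30976\right) + 21420}{-11106} = \left(0 \cdot 30977 + 21420\right) \left(- \frac{1}{11106}\right) = \left(0 + 21420\right) \left(- \frac{1}{11106}\right) = 21420 \left(- \frac{1}{11106}\right) = - \frac{1190}{617}$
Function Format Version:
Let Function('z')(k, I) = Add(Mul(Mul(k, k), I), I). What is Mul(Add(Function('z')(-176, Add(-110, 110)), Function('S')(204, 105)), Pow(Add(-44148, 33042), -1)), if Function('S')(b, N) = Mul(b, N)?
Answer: Rational(-1190, 617) ≈ -1.9287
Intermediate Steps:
Function('z')(k, I) = Add(I, Mul(I, Pow(k, 2))) (Function('z')(k, I) = Add(Mul(Pow(k, 2), I), I) = Add(Mul(I, Pow(k, 2)), I) = Add(I, Mul(I, Pow(k, 2))))
Function('S')(b, N) = Mul(N, b)
Mul(Add(Function('z')(-176, Add(-110, 110)), Function('S')(204, 105)), Pow(Add(-44148, 33042), -1)) = Mul(Add(Mul(Add(-110, 110), Add(1, Pow(-176, 2))), Mul(105, 204)), Pow(Add(-44148, 33042), -1)) = Mul(Add(Mul(0, Add(1, 30976)), 21420), Pow(-11106, -1)) = Mul(Add(Mul(0, 30977), 21420), Rational(-1, 11106)) = Mul(Add(0, 21420), Rational(-1, 11106)) = Mul(21420, Rational(-1, 11106)) = Rational(-1190, 617)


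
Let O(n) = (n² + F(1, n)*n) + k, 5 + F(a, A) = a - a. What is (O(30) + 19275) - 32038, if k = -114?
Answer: -12127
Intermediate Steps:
F(a, A) = -5 (F(a, A) = -5 + (a - a) = -5 + 0 = -5)
O(n) = -114 + n² - 5*n (O(n) = (n² - 5*n) - 114 = -114 + n² - 5*n)
(O(30) + 19275) - 32038 = ((-114 + 30² - 5*30) + 19275) - 32038 = ((-114 + 900 - 150) + 19275) - 32038 = (636 + 19275) - 32038 = 19911 - 32038 = -12127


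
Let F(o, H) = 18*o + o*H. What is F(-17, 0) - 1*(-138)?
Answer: -168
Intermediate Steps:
F(o, H) = 18*o + H*o
F(-17, 0) - 1*(-138) = -17*(18 + 0) - 1*(-138) = -17*18 + 138 = -306 + 138 = -168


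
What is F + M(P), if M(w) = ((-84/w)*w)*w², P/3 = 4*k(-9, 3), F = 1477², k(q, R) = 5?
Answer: 1879129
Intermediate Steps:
F = 2181529
P = 60 (P = 3*(4*5) = 3*20 = 60)
M(w) = -84*w²
F + M(P) = 2181529 - 84*60² = 2181529 - 84*3600 = 2181529 - 302400 = 1879129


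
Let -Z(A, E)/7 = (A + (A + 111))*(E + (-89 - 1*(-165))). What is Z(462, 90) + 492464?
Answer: -710206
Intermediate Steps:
Z(A, E) = -7*(76 + E)*(111 + 2*A) (Z(A, E) = -7*(A + (A + 111))*(E + (-89 - 1*(-165))) = -7*(A + (111 + A))*(E + (-89 + 165)) = -7*(111 + 2*A)*(E + 76) = -7*(111 + 2*A)*(76 + E) = -7*(76 + E)*(111 + 2*A))
Z(462, 90) + 492464 = (-59052 - 1064*462 - 777*90 - 14*462*90) + 492464 = (-59052 - 491568 - 69930 - 582120) + 492464 = -1202670 + 492464 = -710206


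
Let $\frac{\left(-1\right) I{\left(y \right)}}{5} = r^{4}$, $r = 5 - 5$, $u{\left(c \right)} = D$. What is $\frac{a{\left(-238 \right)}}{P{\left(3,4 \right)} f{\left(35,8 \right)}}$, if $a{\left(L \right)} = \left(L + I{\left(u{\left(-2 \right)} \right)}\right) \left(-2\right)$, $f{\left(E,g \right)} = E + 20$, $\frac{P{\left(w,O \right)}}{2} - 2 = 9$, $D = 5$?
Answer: $\frac{238}{605} \approx 0.39339$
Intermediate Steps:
$u{\left(c \right)} = 5$
$r = 0$ ($r = 5 - 5 = 0$)
$P{\left(w,O \right)} = 22$ ($P{\left(w,O \right)} = 4 + 2 \cdot 9 = 4 + 18 = 22$)
$f{\left(E,g \right)} = 20 + E$
$I{\left(y \right)} = 0$ ($I{\left(y \right)} = - 5 \cdot 0^{4} = \left(-5\right) 0 = 0$)
$a{\left(L \right)} = - 2 L$ ($a{\left(L \right)} = \left(L + 0\right) \left(-2\right) = L \left(-2\right) = - 2 L$)
$\frac{a{\left(-238 \right)}}{P{\left(3,4 \right)} f{\left(35,8 \right)}} = \frac{\left(-2\right) \left(-238\right)}{22 \left(20 + 35\right)} = \frac{476}{22 \cdot 55} = \frac{476}{1210} = 476 \cdot \frac{1}{1210} = \frac{238}{605}$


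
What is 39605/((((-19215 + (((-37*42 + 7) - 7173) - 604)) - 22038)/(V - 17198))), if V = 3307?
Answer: 550153055/50577 ≈ 10878.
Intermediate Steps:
39605/((((-19215 + (((-37*42 + 7) - 7173) - 604)) - 22038)/(V - 17198))) = 39605/((((-19215 + (((-37*42 + 7) - 7173) - 604)) - 22038)/(3307 - 17198))) = 39605/((((-19215 + (((-1554 + 7) - 7173) - 604)) - 22038)/(-13891))) = 39605/((((-19215 + ((-1547 - 7173) - 604)) - 22038)*(-1/13891))) = 39605/((((-19215 + (-8720 - 604)) - 22038)*(-1/13891))) = 39605/((((-19215 - 9324) - 22038)*(-1/13891))) = 39605/(((-28539 - 22038)*(-1/13891))) = 39605/((-50577*(-1/13891))) = 39605/(50577/13891) = 39605*(13891/50577) = 550153055/50577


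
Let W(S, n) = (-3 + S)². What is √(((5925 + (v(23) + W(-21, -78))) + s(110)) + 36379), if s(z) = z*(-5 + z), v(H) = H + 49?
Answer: √54502 ≈ 233.46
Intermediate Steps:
v(H) = 49 + H
√(((5925 + (v(23) + W(-21, -78))) + s(110)) + 36379) = √(((5925 + ((49 + 23) + (-3 - 21)²)) + 110*(-5 + 110)) + 36379) = √(((5925 + (72 + (-24)²)) + 110*105) + 36379) = √(((5925 + (72 + 576)) + 11550) + 36379) = √(((5925 + 648) + 11550) + 36379) = √((6573 + 11550) + 36379) = √(18123 + 36379) = √54502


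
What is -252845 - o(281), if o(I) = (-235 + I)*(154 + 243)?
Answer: -271107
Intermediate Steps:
o(I) = -93295 + 397*I (o(I) = (-235 + I)*397 = -93295 + 397*I)
-252845 - o(281) = -252845 - (-93295 + 397*281) = -252845 - (-93295 + 111557) = -252845 - 1*18262 = -252845 - 18262 = -271107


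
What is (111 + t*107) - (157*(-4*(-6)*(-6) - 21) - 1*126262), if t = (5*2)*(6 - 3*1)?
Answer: 155488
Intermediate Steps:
t = 30 (t = 10*(6 - 3) = 10*3 = 30)
(111 + t*107) - (157*(-4*(-6)*(-6) - 21) - 1*126262) = (111 + 30*107) - (157*(-4*(-6)*(-6) - 21) - 1*126262) = (111 + 3210) - (157*(24*(-6) - 21) - 126262) = 3321 - (157*(-144 - 21) - 126262) = 3321 - (157*(-165) - 126262) = 3321 - (-25905 - 126262) = 3321 - 1*(-152167) = 3321 + 152167 = 155488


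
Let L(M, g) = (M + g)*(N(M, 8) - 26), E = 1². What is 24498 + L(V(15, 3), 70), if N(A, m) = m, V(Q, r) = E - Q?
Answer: 23490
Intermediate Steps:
E = 1
V(Q, r) = 1 - Q
L(M, g) = -18*M - 18*g (L(M, g) = (M + g)*(8 - 26) = (M + g)*(-18) = -18*M - 18*g)
24498 + L(V(15, 3), 70) = 24498 + (-18*(1 - 1*15) - 18*70) = 24498 + (-18*(1 - 15) - 1260) = 24498 + (-18*(-14) - 1260) = 24498 + (252 - 1260) = 24498 - 1008 = 23490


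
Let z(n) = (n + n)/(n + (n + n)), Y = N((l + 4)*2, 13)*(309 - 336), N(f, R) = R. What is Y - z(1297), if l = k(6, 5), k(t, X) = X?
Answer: -1055/3 ≈ -351.67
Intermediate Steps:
l = 5
Y = -351 (Y = 13*(309 - 336) = 13*(-27) = -351)
z(n) = 2/3 (z(n) = (2*n)/(n + 2*n) = (2*n)/((3*n)) = (2*n)*(1/(3*n)) = 2/3)
Y - z(1297) = -351 - 1*2/3 = -351 - 2/3 = -1055/3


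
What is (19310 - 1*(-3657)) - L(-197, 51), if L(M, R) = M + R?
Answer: 23113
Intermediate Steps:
(19310 - 1*(-3657)) - L(-197, 51) = (19310 - 1*(-3657)) - (-197 + 51) = (19310 + 3657) - 1*(-146) = 22967 + 146 = 23113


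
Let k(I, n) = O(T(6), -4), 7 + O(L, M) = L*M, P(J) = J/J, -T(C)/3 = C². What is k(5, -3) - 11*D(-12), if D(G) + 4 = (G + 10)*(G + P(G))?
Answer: 227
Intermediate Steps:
T(C) = -3*C²
P(J) = 1
O(L, M) = -7 + L*M
k(I, n) = 425 (k(I, n) = -7 - 3*6²*(-4) = -7 - 3*36*(-4) = -7 - 108*(-4) = -7 + 432 = 425)
D(G) = -4 + (1 + G)*(10 + G) (D(G) = -4 + (G + 10)*(G + 1) = -4 + (10 + G)*(1 + G) = -4 + (1 + G)*(10 + G))
k(5, -3) - 11*D(-12) = 425 - 11*(6 + (-12)² + 11*(-12)) = 425 - 11*(6 + 144 - 132) = 425 - 11*18 = 425 - 198 = 227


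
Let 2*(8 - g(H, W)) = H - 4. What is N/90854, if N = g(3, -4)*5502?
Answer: 46767/90854 ≈ 0.51475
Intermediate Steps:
g(H, W) = 10 - H/2 (g(H, W) = 8 - (H - 4)/2 = 8 - (-4 + H)/2 = 8 + (2 - H/2) = 10 - H/2)
N = 46767 (N = (10 - 1/2*3)*5502 = (10 - 3/2)*5502 = (17/2)*5502 = 46767)
N/90854 = 46767/90854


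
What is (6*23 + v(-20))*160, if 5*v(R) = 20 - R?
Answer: 23360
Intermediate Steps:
v(R) = 4 - R/5 (v(R) = (20 - R)/5 = 4 - R/5)
(6*23 + v(-20))*160 = (6*23 + (4 - ⅕*(-20)))*160 = (138 + (4 + 4))*160 = (138 + 8)*160 = 146*160 = 23360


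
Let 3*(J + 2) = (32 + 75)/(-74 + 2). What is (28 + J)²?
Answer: 30349081/46656 ≈ 650.49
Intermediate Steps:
J = -539/216 (J = -2 + ((32 + 75)/(-74 + 2))/3 = -2 + (107/(-72))/3 = -2 + (107*(-1/72))/3 = -2 + (⅓)*(-107/72) = -2 - 107/216 = -539/216 ≈ -2.4954)
(28 + J)² = (28 - 539/216)² = (5509/216)² = 30349081/46656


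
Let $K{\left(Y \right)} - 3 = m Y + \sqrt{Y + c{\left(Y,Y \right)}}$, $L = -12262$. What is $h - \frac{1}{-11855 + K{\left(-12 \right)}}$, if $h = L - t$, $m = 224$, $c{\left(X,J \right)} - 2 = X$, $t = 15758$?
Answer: $- \frac{2961876816950}{105705811} + \frac{i \sqrt{22}}{211411622} \approx -28020.0 + 2.2186 \cdot 10^{-8} i$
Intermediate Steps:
$c{\left(X,J \right)} = 2 + X$
$K{\left(Y \right)} = 3 + \sqrt{2 + 2 Y} + 224 Y$ ($K{\left(Y \right)} = 3 + \left(224 Y + \sqrt{Y + \left(2 + Y\right)}\right) = 3 + \left(224 Y + \sqrt{2 + 2 Y}\right) = 3 + \left(\sqrt{2 + 2 Y} + 224 Y\right) = 3 + \sqrt{2 + 2 Y} + 224 Y$)
$h = -28020$ ($h = -12262 - 15758 = -28020$)
$h - \frac{1}{-11855 + K{\left(-12 \right)}} = -28020 - \frac{1}{-11855 + \left(3 + \sqrt{2 + 2 \left(-12\right)} + 224 \left(-12\right)\right)} = -28020 - \frac{1}{-11855 + \left(3 + \sqrt{2 - 24} - 2688\right)} = -28020 - \frac{1}{-11855 + \left(3 + \sqrt{-22} - 2688\right)} = -28020 - \frac{1}{-11855 + \left(3 + i \sqrt{22} - 2688\right)} = -28020 - \frac{1}{-11855 - \left(2685 - i \sqrt{22}\right)} = -28020 - \frac{1}{-14540 + i \sqrt{22}}$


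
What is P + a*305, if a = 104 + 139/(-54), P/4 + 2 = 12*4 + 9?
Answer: 1682365/54 ≈ 31155.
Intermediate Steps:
P = 220 (P = -8 + 4*(12*4 + 9) = -8 + 4*(48 + 9) = -8 + 4*57 = -8 + 228 = 220)
a = 5477/54 (a = 104 + 139*(-1/54) = 104 - 139/54 = 5477/54 ≈ 101.43)
P + a*305 = 220 + (5477/54)*305 = 220 + 1670485/54 = 1682365/54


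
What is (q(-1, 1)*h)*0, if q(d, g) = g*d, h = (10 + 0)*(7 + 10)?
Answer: 0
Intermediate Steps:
h = 170 (h = 10*17 = 170)
q(d, g) = d*g
(q(-1, 1)*h)*0 = (-1*1*170)*0 = -1*170*0 = -170*0 = 0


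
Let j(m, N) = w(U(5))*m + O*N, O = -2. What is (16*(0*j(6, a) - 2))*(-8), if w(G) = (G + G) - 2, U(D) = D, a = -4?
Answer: 256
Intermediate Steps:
w(G) = -2 + 2*G (w(G) = 2*G - 2 = -2 + 2*G)
j(m, N) = -2*N + 8*m (j(m, N) = (-2 + 2*5)*m - 2*N = (-2 + 10)*m - 2*N = 8*m - 2*N = -2*N + 8*m)
(16*(0*j(6, a) - 2))*(-8) = (16*(0*(-2*(-4) + 8*6) - 2))*(-8) = (16*(0*(8 + 48) - 2))*(-8) = (16*(0*56 - 2))*(-8) = (16*(0 - 2))*(-8) = (16*(-2))*(-8) = -32*(-8) = 256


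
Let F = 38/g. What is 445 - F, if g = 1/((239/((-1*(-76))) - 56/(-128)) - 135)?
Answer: 43511/8 ≈ 5438.9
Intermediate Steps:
g = -304/39951 (g = 1/((239/76 - 56*(-1/128)) - 135) = 1/((239*(1/76) + 7/16) - 135) = 1/((239/76 + 7/16) - 135) = 1/(1089/304 - 135) = 1/(-39951/304) = -304/39951 ≈ -0.0076093)
F = -39951/8 (F = 38/(-304/39951) = 38*(-39951/304) = -39951/8 ≈ -4993.9)
445 - F = 445 - 1*(-39951/8) = 445 + 39951/8 = 43511/8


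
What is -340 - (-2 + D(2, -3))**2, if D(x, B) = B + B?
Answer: -404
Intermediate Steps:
D(x, B) = 2*B
-340 - (-2 + D(2, -3))**2 = -340 - (-2 + 2*(-3))**2 = -340 - (-2 - 6)**2 = -340 - 1*(-8)**2 = -340 - 1*64 = -340 - 64 = -404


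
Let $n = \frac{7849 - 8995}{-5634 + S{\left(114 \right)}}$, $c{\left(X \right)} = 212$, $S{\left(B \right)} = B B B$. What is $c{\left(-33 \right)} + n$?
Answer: $\frac{52148629}{245985} \approx 212.0$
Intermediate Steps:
$S{\left(B \right)} = B^{3}$ ($S{\left(B \right)} = B^{2} B = B^{3}$)
$n = - \frac{191}{245985}$ ($n = \frac{7849 - 8995}{-5634 + 114^{3}} = - \frac{1146}{-5634 + 1481544} = - \frac{1146}{1475910} = \left(-1146\right) \frac{1}{1475910} = - \frac{191}{245985} \approx -0.00077647$)
$c{\left(-33 \right)} + n = 212 - \frac{191}{245985} = \frac{52148629}{245985}$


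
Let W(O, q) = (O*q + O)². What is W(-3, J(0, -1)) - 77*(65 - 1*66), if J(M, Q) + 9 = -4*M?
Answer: 653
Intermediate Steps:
J(M, Q) = -9 - 4*M
W(O, q) = (O + O*q)²
W(-3, J(0, -1)) - 77*(65 - 1*66) = (-3)²*(1 + (-9 - 4*0))² - 77*(65 - 1*66) = 9*(1 + (-9 + 0))² - 77*(65 - 66) = 9*(1 - 9)² - 77*(-1) = 9*(-8)² + 77 = 9*64 + 77 = 576 + 77 = 653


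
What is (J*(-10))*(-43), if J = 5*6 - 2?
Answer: 12040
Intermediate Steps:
J = 28 (J = 30 - 2 = 28)
(J*(-10))*(-43) = (28*(-10))*(-43) = -280*(-43) = 12040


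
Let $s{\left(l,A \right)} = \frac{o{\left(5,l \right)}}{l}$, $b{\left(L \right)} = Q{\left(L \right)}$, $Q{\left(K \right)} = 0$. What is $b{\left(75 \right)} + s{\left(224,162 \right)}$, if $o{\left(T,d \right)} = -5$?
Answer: $- \frac{5}{224} \approx -0.022321$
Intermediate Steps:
$b{\left(L \right)} = 0$
$s{\left(l,A \right)} = - \frac{5}{l}$
$b{\left(75 \right)} + s{\left(224,162 \right)} = 0 - \frac{5}{224} = - \frac{5}{224}$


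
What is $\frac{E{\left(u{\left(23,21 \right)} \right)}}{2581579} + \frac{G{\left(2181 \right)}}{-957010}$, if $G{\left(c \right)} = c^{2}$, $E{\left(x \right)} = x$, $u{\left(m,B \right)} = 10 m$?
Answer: $- \frac{12279734193319}{2470596918790} \approx -4.9704$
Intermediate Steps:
$\frac{E{\left(u{\left(23,21 \right)} \right)}}{2581579} + \frac{G{\left(2181 \right)}}{-957010} = \frac{10 \cdot 23}{2581579} + \frac{2181^{2}}{-957010} = 230 \cdot \frac{1}{2581579} + 4756761 \left(- \frac{1}{957010}\right) = \frac{230}{2581579} - \frac{4756761}{957010} = - \frac{12279734193319}{2470596918790}$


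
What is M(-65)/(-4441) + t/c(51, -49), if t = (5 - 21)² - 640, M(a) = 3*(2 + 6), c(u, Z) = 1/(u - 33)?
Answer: -30696216/4441 ≈ -6912.0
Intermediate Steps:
c(u, Z) = 1/(-33 + u)
M(a) = 24 (M(a) = 3*8 = 24)
t = -384 (t = (-16)² - 640 = 256 - 640 = -384)
M(-65)/(-4441) + t/c(51, -49) = 24/(-4441) - 384/(1/(-33 + 51)) = 24*(-1/4441) - 384/(1/18) = -24/4441 - 384/1/18 = -24/4441 - 384*18 = -24/4441 - 6912 = -30696216/4441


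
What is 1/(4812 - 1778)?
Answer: 1/3034 ≈ 0.00032960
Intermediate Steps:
1/(4812 - 1778) = 1/3034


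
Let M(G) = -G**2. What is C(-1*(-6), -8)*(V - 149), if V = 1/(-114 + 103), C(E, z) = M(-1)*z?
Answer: -13120/11 ≈ -1192.7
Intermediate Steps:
C(E, z) = -z (C(E, z) = (-1*(-1)**2)*z = (-1*1)*z = -z)
V = -1/11 (V = 1/(-11) = -1/11 ≈ -0.090909)
C(-1*(-6), -8)*(V - 149) = (-1*(-8))*(-1/11 - 149) = 8*(-1640/11) = -13120/11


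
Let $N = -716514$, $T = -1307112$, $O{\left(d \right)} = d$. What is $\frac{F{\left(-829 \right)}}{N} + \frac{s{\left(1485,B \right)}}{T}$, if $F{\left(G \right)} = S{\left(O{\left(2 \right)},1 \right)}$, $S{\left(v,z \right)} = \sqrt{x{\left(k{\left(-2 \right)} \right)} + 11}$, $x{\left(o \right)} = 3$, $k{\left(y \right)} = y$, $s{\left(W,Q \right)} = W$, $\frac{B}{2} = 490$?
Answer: $- \frac{495}{435704} - \frac{\sqrt{14}}{716514} \approx -0.0011413$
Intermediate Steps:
$B = 980$ ($B = 2 \cdot 490 = 980$)
$S{\left(v,z \right)} = \sqrt{14}$ ($S{\left(v,z \right)} = \sqrt{3 + 11} = \sqrt{14}$)
$F{\left(G \right)} = \sqrt{14}$
$\frac{F{\left(-829 \right)}}{N} + \frac{s{\left(1485,B \right)}}{T} = \frac{\sqrt{14}}{-716514} + \frac{1485}{-1307112} = \sqrt{14} \left(- \frac{1}{716514}\right) + 1485 \left(- \frac{1}{1307112}\right) = - \frac{\sqrt{14}}{716514} - \frac{495}{435704} = - \frac{495}{435704} - \frac{\sqrt{14}}{716514}$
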